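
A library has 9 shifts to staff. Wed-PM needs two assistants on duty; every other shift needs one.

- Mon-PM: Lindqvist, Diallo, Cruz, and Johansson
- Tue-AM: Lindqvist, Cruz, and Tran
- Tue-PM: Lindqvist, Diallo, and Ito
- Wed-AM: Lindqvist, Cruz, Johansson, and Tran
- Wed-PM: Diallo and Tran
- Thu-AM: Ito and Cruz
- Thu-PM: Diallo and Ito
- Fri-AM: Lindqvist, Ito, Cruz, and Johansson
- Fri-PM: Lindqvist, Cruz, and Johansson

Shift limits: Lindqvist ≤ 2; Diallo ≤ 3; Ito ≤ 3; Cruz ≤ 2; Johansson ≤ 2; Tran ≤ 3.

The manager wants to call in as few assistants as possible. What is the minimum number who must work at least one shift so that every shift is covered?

4

10 slots to fill and no one can take more than 3, so at least ⌈10/3⌉ = 4 assistants are needed.
Lindqvist, Diallo, Ito, and Tran alone can cover everything: Mon-PM→Lindqvist, Tue-AM→Tran, Tue-PM→Diallo, Wed-AM→Tran, Wed-PM→Diallo+Tran, Thu-AM→Ito, Thu-PM→Diallo, Fri-AM→Ito, Fri-PM→Lindqvist.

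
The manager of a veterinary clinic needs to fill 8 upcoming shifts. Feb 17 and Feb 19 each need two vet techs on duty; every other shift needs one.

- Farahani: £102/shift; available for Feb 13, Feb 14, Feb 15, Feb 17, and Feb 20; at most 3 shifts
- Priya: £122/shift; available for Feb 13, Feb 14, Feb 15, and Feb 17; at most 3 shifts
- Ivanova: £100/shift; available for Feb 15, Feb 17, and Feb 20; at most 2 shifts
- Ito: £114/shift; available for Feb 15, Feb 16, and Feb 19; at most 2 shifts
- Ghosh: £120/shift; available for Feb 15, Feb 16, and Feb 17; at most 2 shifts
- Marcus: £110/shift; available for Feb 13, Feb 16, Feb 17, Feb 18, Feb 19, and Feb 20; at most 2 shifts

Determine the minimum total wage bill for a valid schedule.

£1074

Feb 18 can only be covered by Marcus, so that assignment is forced.
Feb 19 can only be covered by Ito and Marcus, so that assignment is forced.
Picking the cheapest available vet tech for each shift independently would cost £1050, but that ignores the shift limits.
An optimal schedule: Feb 13→Farahani, Feb 14→Farahani, Feb 15→Ivanova, Feb 16→Ito, Feb 17→Farahani+Ghosh, Feb 18→Marcus, Feb 19→Marcus+Ito, Feb 20→Ivanova.
Total: 102 + 102 + 100 + 114 + 102 + 120 + 110 + 110 + 114 + 100 = £1074.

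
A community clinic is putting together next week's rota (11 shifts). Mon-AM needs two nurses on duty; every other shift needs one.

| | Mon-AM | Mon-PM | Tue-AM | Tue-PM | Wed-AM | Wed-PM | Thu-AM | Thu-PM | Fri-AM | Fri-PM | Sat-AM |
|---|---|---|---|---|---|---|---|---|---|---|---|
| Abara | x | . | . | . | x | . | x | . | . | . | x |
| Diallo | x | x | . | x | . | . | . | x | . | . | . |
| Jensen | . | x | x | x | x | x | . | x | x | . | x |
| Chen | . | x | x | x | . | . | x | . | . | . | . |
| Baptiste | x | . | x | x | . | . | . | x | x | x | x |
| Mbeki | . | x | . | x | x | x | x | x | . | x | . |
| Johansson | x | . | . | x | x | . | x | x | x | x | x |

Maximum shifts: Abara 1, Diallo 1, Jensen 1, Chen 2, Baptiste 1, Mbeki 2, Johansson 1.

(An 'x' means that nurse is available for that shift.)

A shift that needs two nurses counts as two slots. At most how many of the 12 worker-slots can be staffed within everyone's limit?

9

Total capacity across all nurses is 1+1+1+2+1+2+1 = 9, and 12 slots are needed, so at most 9 can be filled.
An assignment achieving 9: Mon-AM→Abara+Diallo, Mon-PM→Chen, Tue-AM→Chen, Wed-AM→Mbeki, Wed-PM→Jensen, Thu-AM→Johansson, Fri-AM→Baptiste, Fri-PM→Mbeki.
Loads: Abara 1/1, Diallo 1/1, Jensen 1/1, Chen 2/2, Baptiste 1/1, Mbeki 2/2, Johansson 1/1.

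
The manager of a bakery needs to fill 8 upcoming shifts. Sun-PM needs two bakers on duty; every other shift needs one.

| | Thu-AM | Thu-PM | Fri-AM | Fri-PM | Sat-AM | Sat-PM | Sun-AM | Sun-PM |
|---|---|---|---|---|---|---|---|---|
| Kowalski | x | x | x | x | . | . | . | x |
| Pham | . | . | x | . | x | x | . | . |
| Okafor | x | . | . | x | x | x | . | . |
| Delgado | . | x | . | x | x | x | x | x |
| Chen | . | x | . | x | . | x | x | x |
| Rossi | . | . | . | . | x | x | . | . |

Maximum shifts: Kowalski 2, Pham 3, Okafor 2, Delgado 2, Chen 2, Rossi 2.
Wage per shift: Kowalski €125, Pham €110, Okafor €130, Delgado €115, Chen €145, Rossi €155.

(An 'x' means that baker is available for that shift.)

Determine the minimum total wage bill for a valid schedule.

€1070

Picking the cheapest available baker for each shift independently would cost €1040, but that ignores the shift limits.
An optimal schedule: Thu-AM→Okafor, Thu-PM→Kowalski, Fri-AM→Pham, Fri-PM→Okafor, Sat-AM→Pham, Sat-PM→Pham, Sun-AM→Delgado, Sun-PM→Delgado+Kowalski.
Total: 130 + 125 + 110 + 130 + 110 + 110 + 115 + 115 + 125 = €1070.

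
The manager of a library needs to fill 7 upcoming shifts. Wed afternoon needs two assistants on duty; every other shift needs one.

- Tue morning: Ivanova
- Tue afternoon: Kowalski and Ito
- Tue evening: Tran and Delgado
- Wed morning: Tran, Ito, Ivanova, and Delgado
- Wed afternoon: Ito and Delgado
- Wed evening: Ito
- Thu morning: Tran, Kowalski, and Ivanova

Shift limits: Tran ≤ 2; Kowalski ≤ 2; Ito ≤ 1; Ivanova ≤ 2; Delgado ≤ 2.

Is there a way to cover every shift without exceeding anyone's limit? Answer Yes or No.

No

Total capacity is 9 and 8 slots are needed, so capacity alone doesn't rule it out.
Shifts {Wed afternoon, Wed evening} need 3 worker-slots in total, but the assistants available for any of those shifts (Ito and Delgado) can supply at most 2 among them. So no valid schedule exists.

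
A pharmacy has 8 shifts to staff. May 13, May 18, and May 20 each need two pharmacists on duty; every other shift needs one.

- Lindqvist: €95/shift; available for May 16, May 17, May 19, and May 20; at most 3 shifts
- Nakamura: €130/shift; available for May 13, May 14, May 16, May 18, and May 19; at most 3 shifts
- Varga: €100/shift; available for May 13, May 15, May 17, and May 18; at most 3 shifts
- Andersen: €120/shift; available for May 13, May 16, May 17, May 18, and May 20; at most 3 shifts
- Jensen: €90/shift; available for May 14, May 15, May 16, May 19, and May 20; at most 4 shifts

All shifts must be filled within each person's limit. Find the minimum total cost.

Picking the cheapest available pharmacist for each shift independently would cost €1080, but that ignores the shift limits.
An optimal schedule: May 13→Varga+Andersen, May 14→Jensen, May 15→Jensen, May 16→Lindqvist, May 17→Lindqvist, May 18→Varga+Andersen, May 19→Jensen, May 20→Jensen+Lindqvist.
Total: 100 + 120 + 90 + 90 + 95 + 95 + 100 + 120 + 90 + 90 + 95 = €1085.

€1085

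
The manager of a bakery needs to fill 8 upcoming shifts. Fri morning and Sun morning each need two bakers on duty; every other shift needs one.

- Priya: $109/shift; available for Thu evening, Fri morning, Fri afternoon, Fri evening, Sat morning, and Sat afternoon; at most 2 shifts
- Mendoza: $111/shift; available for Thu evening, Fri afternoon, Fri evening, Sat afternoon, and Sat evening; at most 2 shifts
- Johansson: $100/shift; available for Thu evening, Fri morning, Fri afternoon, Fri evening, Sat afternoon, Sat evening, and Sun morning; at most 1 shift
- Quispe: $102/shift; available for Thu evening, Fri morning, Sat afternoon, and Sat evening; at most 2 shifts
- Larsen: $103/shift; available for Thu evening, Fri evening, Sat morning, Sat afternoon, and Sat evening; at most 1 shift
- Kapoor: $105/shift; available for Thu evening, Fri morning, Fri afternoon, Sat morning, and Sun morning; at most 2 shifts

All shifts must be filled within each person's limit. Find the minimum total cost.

Sun morning can only be covered by Johansson and Kapoor, so that assignment is forced.
Picking the cheapest available baker for each shift independently would cost $1010, but that ignores the shift limits.
An optimal schedule: Thu evening→Larsen, Fri morning→Quispe+Kapoor, Fri afternoon→Priya, Fri evening→Mendoza, Sat morning→Priya, Sat afternoon→Quispe, Sat evening→Mendoza, Sun morning→Johansson+Kapoor.
Total: 103 + 102 + 105 + 109 + 111 + 109 + 102 + 111 + 100 + 105 = $1057.

$1057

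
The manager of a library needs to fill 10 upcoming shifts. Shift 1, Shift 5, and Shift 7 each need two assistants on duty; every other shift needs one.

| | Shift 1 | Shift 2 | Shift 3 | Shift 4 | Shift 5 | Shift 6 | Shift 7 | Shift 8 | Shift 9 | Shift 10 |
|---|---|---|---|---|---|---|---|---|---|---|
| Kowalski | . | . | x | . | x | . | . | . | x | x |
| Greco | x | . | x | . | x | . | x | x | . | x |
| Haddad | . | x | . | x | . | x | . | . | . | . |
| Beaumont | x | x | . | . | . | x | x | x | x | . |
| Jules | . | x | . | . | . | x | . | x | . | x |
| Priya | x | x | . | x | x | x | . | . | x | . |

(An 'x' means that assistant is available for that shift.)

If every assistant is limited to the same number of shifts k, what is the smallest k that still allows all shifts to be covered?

With 6 assistants and 13 worker-slots to fill, someone must work at least ⌈13/6⌉ = 3 shifts, so k ≥ 3.
k = 3 works: Shift 1→Greco+Beaumont, Shift 2→Haddad, Shift 3→Kowalski, Shift 4→Haddad, Shift 5→Kowalski+Greco, Shift 6→Haddad, Shift 7→Greco+Beaumont, Shift 8→Beaumont, Shift 9→Kowalski, Shift 10→Jules.
Loads: Kowalski 3, Greco 3, Haddad 3, Beaumont 3, Jules 1, Priya 0 — all ≤ 3.

3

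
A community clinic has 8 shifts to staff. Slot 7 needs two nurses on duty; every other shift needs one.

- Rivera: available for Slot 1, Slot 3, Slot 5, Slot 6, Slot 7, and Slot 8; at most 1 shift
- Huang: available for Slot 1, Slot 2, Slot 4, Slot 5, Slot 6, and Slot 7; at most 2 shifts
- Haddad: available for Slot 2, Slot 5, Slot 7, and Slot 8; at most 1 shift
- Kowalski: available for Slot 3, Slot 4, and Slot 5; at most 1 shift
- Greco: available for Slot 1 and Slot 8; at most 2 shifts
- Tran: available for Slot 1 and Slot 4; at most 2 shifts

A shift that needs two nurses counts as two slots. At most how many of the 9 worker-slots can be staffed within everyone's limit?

8

Total capacity across all nurses is 1+2+1+1+2+2 = 9, and 9 slots are needed, so at most 9 can be filled.
An assignment achieving 8: Slot 1→Greco, Slot 2→Huang, Slot 3→Rivera, Slot 4→Tran, Slot 5→Kowalski, Slot 6→Huang, Slot 7→Haddad, Slot 8→Greco.
Loads: Rivera 1/1, Huang 2/2, Haddad 1/1, Kowalski 1/1, Greco 2/2, Tran 1/2.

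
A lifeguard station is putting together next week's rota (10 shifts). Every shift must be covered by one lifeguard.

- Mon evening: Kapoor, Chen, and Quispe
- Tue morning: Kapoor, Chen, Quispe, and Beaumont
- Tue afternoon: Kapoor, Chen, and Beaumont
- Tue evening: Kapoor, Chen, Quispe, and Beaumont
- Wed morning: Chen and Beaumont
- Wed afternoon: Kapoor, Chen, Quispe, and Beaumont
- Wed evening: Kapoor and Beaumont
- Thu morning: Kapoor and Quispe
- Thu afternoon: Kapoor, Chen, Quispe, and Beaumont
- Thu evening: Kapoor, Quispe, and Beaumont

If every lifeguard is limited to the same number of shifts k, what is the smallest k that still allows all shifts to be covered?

With 4 lifeguards and 10 worker-slots to fill, someone must work at least ⌈10/4⌉ = 3 shifts, so k ≥ 3.
k = 3 works: Mon evening→Kapoor, Tue morning→Chen, Tue afternoon→Chen, Tue evening→Quispe, Wed morning→Chen, Wed afternoon→Quispe, Wed evening→Kapoor, Thu morning→Kapoor, Thu afternoon→Beaumont, Thu evening→Quispe.
Loads: Kapoor 3, Chen 3, Quispe 3, Beaumont 1 — all ≤ 3.

3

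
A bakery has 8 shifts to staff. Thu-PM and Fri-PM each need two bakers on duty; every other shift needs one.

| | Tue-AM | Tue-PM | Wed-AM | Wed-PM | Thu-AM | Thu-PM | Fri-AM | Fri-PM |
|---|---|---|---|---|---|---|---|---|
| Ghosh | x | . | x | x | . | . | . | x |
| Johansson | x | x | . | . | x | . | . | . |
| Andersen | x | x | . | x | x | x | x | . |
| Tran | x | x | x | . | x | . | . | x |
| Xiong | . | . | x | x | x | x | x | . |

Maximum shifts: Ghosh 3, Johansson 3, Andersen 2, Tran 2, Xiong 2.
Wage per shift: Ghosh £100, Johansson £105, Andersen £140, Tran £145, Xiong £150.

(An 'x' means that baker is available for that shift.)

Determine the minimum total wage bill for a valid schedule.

£1190

Thu-PM can only be covered by Andersen and Xiong, so that assignment is forced.
Fri-PM can only be covered by Ghosh and Tran, so that assignment is forced.
Picking the cheapest available baker for each shift independently would cost £1185, but that ignores the shift limits.
An optimal schedule: Tue-AM→Johansson, Tue-PM→Johansson, Wed-AM→Ghosh, Wed-PM→Ghosh, Thu-AM→Johansson, Thu-PM→Andersen+Xiong, Fri-AM→Andersen, Fri-PM→Ghosh+Tran.
Total: 105 + 105 + 100 + 100 + 105 + 140 + 150 + 140 + 100 + 145 = £1190.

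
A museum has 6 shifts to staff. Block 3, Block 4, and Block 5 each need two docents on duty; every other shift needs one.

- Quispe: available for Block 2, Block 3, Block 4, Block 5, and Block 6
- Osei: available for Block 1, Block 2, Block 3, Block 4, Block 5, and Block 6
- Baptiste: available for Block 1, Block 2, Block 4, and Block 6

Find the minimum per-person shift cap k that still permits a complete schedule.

3

With 3 docents and 9 worker-slots to fill, someone must work at least ⌈9/3⌉ = 3 shifts, so k ≥ 3.
k = 3 works: Block 1→Osei, Block 2→Baptiste, Block 3→Quispe+Osei, Block 4→Quispe+Baptiste, Block 5→Quispe+Osei, Block 6→Baptiste.
Loads: Quispe 3, Osei 3, Baptiste 3 — all ≤ 3.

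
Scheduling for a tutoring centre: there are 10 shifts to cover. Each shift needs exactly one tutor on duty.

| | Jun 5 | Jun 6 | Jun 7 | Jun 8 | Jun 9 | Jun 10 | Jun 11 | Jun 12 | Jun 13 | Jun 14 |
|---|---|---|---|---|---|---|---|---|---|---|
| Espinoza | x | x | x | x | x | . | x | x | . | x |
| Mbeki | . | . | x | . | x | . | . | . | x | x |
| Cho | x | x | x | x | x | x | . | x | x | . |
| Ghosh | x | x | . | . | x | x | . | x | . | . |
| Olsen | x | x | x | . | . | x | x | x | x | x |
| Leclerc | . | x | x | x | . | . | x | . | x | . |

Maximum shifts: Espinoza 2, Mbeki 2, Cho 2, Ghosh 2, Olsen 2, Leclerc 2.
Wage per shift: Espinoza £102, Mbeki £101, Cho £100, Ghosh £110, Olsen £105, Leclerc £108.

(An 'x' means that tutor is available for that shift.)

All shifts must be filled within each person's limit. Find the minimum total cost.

Picking the cheapest available tutor for each shift independently would cost £1003, but that ignores the shift limits.
An optimal schedule: Jun 5→Espinoza, Jun 6→Leclerc, Jun 7→Leclerc, Jun 8→Cho, Jun 9→Mbeki, Jun 10→Cho, Jun 11→Espinoza, Jun 12→Olsen, Jun 13→Olsen, Jun 14→Mbeki.
Total: 102 + 108 + 108 + 100 + 101 + 100 + 102 + 105 + 105 + 101 = £1032.

£1032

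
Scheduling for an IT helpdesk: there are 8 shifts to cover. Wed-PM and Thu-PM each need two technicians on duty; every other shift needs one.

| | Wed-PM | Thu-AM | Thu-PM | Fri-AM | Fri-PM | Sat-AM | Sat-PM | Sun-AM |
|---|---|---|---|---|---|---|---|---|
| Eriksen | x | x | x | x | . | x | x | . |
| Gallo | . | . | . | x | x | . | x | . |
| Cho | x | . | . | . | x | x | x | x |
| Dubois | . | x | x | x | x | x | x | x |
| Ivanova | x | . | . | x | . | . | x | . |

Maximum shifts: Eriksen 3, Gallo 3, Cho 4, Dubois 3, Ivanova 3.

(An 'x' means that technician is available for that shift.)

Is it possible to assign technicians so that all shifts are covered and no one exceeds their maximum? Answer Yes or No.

Thu-PM can only be covered by Eriksen and Dubois, so that assignment is forced.
One valid schedule: Wed-PM→Eriksen+Cho, Thu-AM→Eriksen, Thu-PM→Eriksen+Dubois, Fri-AM→Gallo, Fri-PM→Gallo, Sat-AM→Cho, Sat-PM→Gallo, Sun-AM→Cho.
Loads: Eriksen 3/3, Gallo 3/3, Cho 3/4, Dubois 1/3, Ivanova 0/3 — all within limits.

Yes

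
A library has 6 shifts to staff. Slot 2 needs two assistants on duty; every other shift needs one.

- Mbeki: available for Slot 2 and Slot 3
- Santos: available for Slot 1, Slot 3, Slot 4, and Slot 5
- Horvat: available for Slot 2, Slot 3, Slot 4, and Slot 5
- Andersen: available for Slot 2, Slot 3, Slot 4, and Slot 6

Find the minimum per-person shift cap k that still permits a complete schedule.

With 4 assistants and 7 worker-slots to fill, someone must work at least ⌈7/4⌉ = 2 shifts, so k ≥ 2.
k = 2 works: Slot 1→Santos, Slot 2→Mbeki+Horvat, Slot 3→Mbeki, Slot 4→Horvat, Slot 5→Santos, Slot 6→Andersen.
Loads: Mbeki 2, Santos 2, Horvat 2, Andersen 1 — all ≤ 2.

2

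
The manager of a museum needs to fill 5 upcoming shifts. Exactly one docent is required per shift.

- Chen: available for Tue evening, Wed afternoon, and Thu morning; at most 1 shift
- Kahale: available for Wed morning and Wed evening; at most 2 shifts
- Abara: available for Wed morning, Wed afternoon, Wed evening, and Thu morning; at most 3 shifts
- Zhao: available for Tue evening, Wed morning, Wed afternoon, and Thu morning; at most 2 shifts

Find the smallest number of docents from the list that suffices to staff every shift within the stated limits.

5 slots to fill and no one can take more than 3, so at least ⌈5/3⌉ = 2 docents are needed.
Abara and Zhao alone can cover everything: Tue evening→Zhao, Wed morning→Abara, Wed afternoon→Abara, Wed evening→Abara, Thu morning→Zhao.

2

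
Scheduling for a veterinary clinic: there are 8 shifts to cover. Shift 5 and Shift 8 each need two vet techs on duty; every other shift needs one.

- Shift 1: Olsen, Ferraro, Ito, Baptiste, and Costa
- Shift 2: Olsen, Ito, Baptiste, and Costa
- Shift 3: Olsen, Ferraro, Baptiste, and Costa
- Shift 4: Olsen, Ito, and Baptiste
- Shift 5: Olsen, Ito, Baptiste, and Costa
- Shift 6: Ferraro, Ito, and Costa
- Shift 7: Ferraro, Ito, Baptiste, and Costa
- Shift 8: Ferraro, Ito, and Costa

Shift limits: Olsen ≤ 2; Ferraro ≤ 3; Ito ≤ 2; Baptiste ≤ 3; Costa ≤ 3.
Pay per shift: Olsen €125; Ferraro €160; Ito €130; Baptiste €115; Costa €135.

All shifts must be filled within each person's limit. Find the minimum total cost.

€1260

Picking the cheapest available vet tech for each shift independently would cost €1210, but that ignores the shift limits.
An optimal schedule: Shift 1→Olsen, Shift 2→Baptiste, Shift 3→Baptiste, Shift 4→Baptiste, Shift 5→Olsen+Costa, Shift 6→Ito, Shift 7→Costa, Shift 8→Ito+Costa.
Total: 125 + 115 + 115 + 115 + 125 + 135 + 130 + 135 + 130 + 135 = €1260.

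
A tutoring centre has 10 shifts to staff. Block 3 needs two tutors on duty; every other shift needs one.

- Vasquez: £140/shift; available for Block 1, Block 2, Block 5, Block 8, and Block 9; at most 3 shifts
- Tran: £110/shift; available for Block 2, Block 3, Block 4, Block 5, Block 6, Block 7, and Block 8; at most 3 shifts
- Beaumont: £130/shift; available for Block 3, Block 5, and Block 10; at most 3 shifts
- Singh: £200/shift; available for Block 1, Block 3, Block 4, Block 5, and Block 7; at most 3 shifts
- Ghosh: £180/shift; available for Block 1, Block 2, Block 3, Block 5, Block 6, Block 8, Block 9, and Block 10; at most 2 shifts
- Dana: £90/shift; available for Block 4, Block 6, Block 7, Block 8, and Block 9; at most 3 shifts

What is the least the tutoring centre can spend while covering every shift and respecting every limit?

Picking the cheapest available tutor for each shift independently would cost £1180, but that ignores the shift limits.
An optimal schedule: Block 1→Vasquez, Block 2→Tran, Block 3→Tran+Beaumont, Block 4→Dana, Block 5→Beaumont, Block 6→Dana, Block 7→Dana, Block 8→Tran, Block 9→Vasquez, Block 10→Beaumont.
Total: 140 + 110 + 110 + 130 + 90 + 130 + 90 + 90 + 110 + 140 + 130 = £1270.

£1270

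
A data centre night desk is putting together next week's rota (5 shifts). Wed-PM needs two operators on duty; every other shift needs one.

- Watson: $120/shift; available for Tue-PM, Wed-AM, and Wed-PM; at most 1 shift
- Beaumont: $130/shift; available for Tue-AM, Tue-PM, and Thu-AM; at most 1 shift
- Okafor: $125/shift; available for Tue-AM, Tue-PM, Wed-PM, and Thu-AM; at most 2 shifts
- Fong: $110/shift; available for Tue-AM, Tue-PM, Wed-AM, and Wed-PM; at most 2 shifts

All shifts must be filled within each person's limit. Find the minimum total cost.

Picking the cheapest available operator for each shift independently would cost $685, but that ignores the shift limits.
An optimal schedule: Tue-AM→Okafor, Tue-PM→Fong, Wed-AM→Watson, Wed-PM→Okafor+Fong, Thu-AM→Beaumont.
Total: 125 + 110 + 120 + 125 + 110 + 130 = $720.

$720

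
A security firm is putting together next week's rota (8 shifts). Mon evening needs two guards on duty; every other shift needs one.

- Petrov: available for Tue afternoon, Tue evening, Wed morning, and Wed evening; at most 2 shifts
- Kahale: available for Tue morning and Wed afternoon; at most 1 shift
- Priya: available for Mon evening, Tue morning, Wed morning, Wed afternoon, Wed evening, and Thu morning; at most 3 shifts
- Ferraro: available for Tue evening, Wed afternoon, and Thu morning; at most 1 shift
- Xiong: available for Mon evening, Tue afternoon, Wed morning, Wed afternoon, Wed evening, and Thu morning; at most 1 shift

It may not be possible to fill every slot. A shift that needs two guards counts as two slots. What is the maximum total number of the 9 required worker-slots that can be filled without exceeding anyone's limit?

Total capacity across all guards is 2+1+3+1+1 = 8, and 9 slots are needed, so at most 8 can be filled.
An assignment achieving 8: Mon evening→Priya+Xiong, Tue morning→Kahale, Tue afternoon→Petrov, Tue evening→Petrov, Wed morning→Priya, Wed evening→Priya, Thu morning→Ferraro.
Loads: Petrov 2/2, Kahale 1/1, Priya 3/3, Ferraro 1/1, Xiong 1/1.

8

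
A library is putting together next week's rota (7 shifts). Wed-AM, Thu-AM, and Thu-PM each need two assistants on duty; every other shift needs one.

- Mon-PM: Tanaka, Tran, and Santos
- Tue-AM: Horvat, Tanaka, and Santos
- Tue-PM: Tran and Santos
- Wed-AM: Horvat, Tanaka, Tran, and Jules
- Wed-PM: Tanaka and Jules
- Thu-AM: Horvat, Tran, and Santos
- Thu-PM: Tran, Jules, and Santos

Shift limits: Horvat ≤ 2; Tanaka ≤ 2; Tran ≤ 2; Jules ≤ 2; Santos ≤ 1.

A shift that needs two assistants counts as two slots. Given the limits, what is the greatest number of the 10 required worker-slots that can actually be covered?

Total capacity across all assistants is 2+2+2+2+1 = 9, and 10 slots are needed, so at most 9 can be filled.
An assignment achieving 9: Mon-PM→Tanaka, Tue-AM→Horvat, Tue-PM→Tran, Wed-AM→Jules, Wed-PM→Tanaka, Thu-AM→Horvat+Tran, Thu-PM→Jules+Santos.
Loads: Horvat 2/2, Tanaka 2/2, Tran 2/2, Jules 2/2, Santos 1/1.

9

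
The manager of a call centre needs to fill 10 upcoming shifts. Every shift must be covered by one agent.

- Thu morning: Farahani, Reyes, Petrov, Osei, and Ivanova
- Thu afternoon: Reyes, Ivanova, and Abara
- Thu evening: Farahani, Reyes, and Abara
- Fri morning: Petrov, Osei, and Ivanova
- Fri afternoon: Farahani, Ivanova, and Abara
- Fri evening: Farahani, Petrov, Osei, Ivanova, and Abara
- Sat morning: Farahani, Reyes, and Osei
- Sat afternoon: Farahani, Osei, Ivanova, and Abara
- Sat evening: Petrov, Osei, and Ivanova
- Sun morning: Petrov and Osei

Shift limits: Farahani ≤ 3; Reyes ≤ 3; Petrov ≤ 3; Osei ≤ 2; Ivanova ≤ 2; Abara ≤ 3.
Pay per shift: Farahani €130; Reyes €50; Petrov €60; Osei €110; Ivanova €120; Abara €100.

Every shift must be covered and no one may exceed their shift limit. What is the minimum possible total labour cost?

€740

Picking the cheapest available agent for each shift independently would cost €640, but that ignores the shift limits.
An optimal schedule: Thu morning→Osei, Thu afternoon→Reyes, Thu evening→Reyes, Fri morning→Petrov, Fri afternoon→Abara, Fri evening→Abara, Sat morning→Reyes, Sat afternoon→Abara, Sat evening→Petrov, Sun morning→Petrov.
Total: 110 + 50 + 50 + 60 + 100 + 100 + 50 + 100 + 60 + 60 = €740.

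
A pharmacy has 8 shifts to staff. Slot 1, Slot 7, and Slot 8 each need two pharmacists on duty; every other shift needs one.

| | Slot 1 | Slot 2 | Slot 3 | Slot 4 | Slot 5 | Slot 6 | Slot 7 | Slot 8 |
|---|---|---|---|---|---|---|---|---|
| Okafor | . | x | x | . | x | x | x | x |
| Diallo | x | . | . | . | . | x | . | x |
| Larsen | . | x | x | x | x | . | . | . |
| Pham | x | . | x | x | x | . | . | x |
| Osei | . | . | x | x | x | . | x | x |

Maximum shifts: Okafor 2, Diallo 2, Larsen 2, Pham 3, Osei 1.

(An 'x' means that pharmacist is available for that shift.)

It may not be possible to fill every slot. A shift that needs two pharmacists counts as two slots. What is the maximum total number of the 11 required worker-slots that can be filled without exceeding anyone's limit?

10

Total capacity across all pharmacists is 2+2+2+3+1 = 10, and 11 slots are needed, so at most 10 can be filled.
An assignment achieving 10: Slot 1→Diallo+Pham, Slot 2→Okafor, Slot 3→Larsen, Slot 4→Larsen, Slot 5→Pham, Slot 6→Okafor, Slot 7→Osei, Slot 8→Diallo+Pham.
Loads: Okafor 2/2, Diallo 2/2, Larsen 2/2, Pham 3/3, Osei 1/1.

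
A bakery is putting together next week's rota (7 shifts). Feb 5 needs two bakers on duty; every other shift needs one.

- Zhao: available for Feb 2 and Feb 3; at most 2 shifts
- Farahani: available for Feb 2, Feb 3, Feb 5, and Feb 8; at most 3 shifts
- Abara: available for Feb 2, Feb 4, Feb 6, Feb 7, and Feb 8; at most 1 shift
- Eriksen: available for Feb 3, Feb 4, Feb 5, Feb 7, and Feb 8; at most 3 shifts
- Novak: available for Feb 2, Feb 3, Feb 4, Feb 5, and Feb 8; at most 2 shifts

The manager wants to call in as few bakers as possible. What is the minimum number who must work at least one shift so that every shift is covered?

4

8 slots to fill and no one can take more than 3, so at least ⌈8/3⌉ = 3 bakers are needed.
No set of 3 bakers can cover every shift (each such set leaves at least one shift with no one available or exceeds a cap).
Zhao, Farahani, Abara, and Eriksen alone can cover everything: Feb 2→Zhao, Feb 3→Zhao, Feb 4→Eriksen, Feb 5→Farahani+Eriksen, Feb 6→Abara, Feb 7→Eriksen, Feb 8→Farahani.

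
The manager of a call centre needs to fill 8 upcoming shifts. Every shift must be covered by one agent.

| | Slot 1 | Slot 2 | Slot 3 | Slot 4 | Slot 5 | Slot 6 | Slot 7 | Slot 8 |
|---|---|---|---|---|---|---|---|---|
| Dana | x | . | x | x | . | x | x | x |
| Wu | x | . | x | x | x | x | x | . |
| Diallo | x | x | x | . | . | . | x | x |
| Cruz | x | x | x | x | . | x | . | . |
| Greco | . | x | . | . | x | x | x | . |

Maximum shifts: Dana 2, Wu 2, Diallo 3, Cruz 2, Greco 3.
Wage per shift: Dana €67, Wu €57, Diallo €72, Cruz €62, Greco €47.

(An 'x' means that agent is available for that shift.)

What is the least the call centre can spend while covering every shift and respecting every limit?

Picking the cheapest available agent for each shift independently would cost €426, but that ignores the shift limits.
An optimal schedule: Slot 1→Wu, Slot 2→Greco, Slot 3→Cruz, Slot 4→Wu, Slot 5→Greco, Slot 6→Cruz, Slot 7→Greco, Slot 8→Dana.
Total: 57 + 47 + 62 + 57 + 47 + 62 + 47 + 67 = €446.

€446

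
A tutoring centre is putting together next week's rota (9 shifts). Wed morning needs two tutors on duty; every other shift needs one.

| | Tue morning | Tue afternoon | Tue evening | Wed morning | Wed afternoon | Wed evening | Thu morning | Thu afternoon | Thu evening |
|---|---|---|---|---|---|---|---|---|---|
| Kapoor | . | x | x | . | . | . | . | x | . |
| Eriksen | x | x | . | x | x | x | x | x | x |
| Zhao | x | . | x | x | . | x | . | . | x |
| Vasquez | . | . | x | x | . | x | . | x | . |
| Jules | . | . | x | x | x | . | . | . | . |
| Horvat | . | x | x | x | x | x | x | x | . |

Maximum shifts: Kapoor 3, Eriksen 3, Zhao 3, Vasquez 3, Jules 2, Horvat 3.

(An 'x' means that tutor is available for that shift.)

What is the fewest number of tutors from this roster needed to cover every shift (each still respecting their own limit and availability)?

10 slots to fill and no one can take more than 3, so at least ⌈10/3⌉ = 4 tutors are needed.
Kapoor, Eriksen, Zhao, and Vasquez alone can cover everything: Tue morning→Eriksen, Tue afternoon→Kapoor, Tue evening→Kapoor, Wed morning→Zhao+Vasquez, Wed afternoon→Eriksen, Wed evening→Zhao, Thu morning→Eriksen, Thu afternoon→Kapoor, Thu evening→Zhao.

4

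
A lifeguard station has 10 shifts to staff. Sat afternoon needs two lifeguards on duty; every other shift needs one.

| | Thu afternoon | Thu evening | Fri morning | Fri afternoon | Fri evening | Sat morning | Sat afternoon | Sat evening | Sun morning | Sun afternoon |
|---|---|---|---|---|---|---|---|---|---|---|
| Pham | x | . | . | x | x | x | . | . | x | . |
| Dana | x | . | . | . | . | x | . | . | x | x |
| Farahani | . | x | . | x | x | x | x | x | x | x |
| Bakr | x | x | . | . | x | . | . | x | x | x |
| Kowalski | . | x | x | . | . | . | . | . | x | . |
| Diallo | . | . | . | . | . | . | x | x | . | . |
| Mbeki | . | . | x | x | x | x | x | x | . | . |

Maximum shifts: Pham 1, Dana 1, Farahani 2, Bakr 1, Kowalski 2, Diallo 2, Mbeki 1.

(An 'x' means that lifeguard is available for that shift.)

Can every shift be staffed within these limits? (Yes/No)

Total capacity is 1+1+2+1+2+2+1 = 10 but 11 worker-slots are needed — infeasible.

No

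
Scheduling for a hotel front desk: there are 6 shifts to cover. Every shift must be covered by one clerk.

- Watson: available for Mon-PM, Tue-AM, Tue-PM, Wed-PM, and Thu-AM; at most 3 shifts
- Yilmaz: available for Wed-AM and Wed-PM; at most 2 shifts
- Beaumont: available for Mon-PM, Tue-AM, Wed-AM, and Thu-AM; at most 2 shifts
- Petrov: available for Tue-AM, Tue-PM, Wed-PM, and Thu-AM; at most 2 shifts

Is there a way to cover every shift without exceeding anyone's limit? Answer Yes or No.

One valid schedule: Mon-PM→Watson, Tue-AM→Watson, Tue-PM→Watson, Wed-AM→Yilmaz, Wed-PM→Yilmaz, Thu-AM→Beaumont.
Loads: Watson 3/3, Yilmaz 2/2, Beaumont 1/2, Petrov 0/2 — all within limits.

Yes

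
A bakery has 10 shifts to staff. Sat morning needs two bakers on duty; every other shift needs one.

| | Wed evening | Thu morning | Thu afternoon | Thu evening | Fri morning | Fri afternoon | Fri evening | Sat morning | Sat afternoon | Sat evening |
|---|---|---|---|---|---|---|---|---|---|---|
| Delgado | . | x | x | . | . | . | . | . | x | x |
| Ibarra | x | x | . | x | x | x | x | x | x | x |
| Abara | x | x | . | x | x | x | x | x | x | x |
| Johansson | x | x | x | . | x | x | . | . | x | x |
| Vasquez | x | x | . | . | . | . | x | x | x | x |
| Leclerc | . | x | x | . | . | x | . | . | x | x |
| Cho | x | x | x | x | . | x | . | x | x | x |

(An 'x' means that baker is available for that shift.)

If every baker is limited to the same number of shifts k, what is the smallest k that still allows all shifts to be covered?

2

With 7 bakers and 11 worker-slots to fill, someone must work at least ⌈11/7⌉ = 2 shifts, so k ≥ 2.
k = 2 works: Wed evening→Abara, Thu morning→Delgado, Thu afternoon→Delgado, Thu evening→Ibarra, Fri morning→Ibarra, Fri afternoon→Johansson, Fri evening→Abara, Sat morning→Vasquez+Cho, Sat afternoon→Johansson, Sat evening→Vasquez.
Loads: Delgado 2, Ibarra 2, Abara 2, Johansson 2, Vasquez 2, Leclerc 0, Cho 1 — all ≤ 2.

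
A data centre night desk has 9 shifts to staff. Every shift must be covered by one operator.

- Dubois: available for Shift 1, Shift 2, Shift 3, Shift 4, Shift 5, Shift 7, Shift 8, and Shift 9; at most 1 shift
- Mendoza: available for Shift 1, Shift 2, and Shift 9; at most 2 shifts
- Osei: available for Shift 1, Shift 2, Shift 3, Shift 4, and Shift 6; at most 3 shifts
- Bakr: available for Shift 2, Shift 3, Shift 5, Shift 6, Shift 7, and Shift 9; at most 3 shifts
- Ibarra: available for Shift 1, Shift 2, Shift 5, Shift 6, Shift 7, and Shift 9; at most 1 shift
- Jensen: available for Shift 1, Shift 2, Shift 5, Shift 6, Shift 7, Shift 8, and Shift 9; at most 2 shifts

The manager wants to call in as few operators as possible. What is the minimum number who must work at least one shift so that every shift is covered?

9 slots to fill and no one can take more than 3, so at least ⌈9/3⌉ = 3 operators are needed.
Any 3 operators together have capacity at most 3+3+2 = 8 < 9 slots, so 3 can never suffice.
Dubois, Mendoza, Osei, and Bakr alone can cover everything: Shift 1→Mendoza, Shift 2→Bakr, Shift 3→Osei, Shift 4→Osei, Shift 5→Bakr, Shift 6→Osei, Shift 7→Bakr, Shift 8→Dubois, Shift 9→Mendoza.

4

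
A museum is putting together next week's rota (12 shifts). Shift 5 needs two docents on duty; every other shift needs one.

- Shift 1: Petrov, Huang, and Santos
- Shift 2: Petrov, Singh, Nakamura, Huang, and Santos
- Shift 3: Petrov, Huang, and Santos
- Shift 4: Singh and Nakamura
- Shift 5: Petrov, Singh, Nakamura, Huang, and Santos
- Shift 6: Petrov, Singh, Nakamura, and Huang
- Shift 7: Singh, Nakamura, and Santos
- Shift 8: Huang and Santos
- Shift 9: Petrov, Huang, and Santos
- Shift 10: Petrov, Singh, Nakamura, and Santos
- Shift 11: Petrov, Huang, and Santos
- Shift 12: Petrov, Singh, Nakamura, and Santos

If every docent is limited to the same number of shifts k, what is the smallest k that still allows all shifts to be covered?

With 5 docents and 13 worker-slots to fill, someone must work at least ⌈13/5⌉ = 3 shifts, so k ≥ 3.
k = 3 works: Shift 1→Petrov, Shift 2→Nakamura, Shift 3→Petrov, Shift 4→Singh, Shift 5→Huang+Santos, Shift 6→Singh, Shift 7→Singh, Shift 8→Huang, Shift 9→Petrov, Shift 10→Nakamura, Shift 11→Huang, Shift 12→Nakamura.
Loads: Petrov 3, Singh 3, Nakamura 3, Huang 3, Santos 1 — all ≤ 3.

3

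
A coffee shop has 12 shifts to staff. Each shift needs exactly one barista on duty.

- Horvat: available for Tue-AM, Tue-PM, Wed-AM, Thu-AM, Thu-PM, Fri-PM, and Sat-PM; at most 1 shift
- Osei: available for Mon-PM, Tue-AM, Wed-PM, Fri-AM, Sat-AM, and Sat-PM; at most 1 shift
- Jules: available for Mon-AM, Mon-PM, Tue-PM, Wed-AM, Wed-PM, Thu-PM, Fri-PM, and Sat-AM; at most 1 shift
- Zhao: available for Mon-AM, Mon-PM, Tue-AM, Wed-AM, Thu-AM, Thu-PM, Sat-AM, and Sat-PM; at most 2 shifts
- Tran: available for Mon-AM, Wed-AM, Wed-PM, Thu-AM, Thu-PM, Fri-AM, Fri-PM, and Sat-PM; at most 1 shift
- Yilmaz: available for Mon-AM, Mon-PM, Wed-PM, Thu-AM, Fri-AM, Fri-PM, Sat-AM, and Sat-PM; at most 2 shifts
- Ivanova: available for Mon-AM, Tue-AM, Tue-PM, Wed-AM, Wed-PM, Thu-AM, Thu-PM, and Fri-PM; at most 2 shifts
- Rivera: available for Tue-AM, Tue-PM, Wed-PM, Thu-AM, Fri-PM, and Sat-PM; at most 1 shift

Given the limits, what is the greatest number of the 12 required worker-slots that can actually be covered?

11

Total capacity across all baristas is 1+1+1+2+1+2+2+1 = 11, and 12 slots are needed, so at most 11 can be filled.
An assignment achieving 11: Mon-AM→Zhao, Mon-PM→Jules, Tue-AM→Ivanova, Tue-PM→Horvat, Wed-AM→Tran, Wed-PM→Yilmaz, Thu-AM→Yilmaz, Thu-PM→Ivanova, Fri-AM→Osei, Fri-PM→Rivera, Sat-AM→Zhao.
Loads: Horvat 1/1, Osei 1/1, Jules 1/1, Zhao 2/2, Tran 1/1, Yilmaz 2/2, Ivanova 2/2, Rivera 1/1.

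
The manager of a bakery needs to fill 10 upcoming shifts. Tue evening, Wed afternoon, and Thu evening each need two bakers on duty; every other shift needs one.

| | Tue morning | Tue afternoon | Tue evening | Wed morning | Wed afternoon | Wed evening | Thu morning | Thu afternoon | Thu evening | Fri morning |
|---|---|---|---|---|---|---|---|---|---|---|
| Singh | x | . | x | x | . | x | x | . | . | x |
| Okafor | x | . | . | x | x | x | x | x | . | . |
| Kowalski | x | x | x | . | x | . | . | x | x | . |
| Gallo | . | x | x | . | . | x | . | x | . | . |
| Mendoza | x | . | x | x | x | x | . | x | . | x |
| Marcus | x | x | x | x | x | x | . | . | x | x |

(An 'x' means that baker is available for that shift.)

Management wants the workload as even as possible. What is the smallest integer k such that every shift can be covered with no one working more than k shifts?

3

With 6 bakers and 13 worker-slots to fill, someone must work at least ⌈13/6⌉ = 3 shifts, so k ≥ 3.
k = 3 works: Tue morning→Okafor, Tue afternoon→Kowalski, Tue evening→Gallo+Mendoza, Wed morning→Singh, Wed afternoon→Kowalski+Mendoza, Wed evening→Okafor, Thu morning→Singh, Thu afternoon→Okafor, Thu evening→Kowalski+Marcus, Fri morning→Singh.
Loads: Singh 3, Okafor 3, Kowalski 3, Gallo 1, Mendoza 2, Marcus 1 — all ≤ 3.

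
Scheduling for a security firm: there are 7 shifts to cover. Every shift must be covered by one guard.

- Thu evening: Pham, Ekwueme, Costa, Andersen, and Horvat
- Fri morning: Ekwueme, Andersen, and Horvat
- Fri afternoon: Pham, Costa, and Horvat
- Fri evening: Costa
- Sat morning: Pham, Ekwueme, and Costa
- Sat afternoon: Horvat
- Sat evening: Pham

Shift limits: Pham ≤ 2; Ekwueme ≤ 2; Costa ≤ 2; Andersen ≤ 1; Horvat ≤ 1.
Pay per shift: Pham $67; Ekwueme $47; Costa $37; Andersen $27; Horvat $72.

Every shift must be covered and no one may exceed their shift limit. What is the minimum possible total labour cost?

Fri evening can only be covered by Costa, so that assignment is forced.
Sat afternoon can only be covered by Horvat, so that assignment is forced.
Sat evening can only be covered by Pham, so that assignment is forced.
Picking the cheapest available guard for each shift independently would cost $304, but that ignores the shift limits.
An optimal schedule: Thu evening→Ekwueme, Fri morning→Andersen, Fri afternoon→Costa, Fri evening→Costa, Sat morning→Ekwueme, Sat afternoon→Horvat, Sat evening→Pham.
Total: 47 + 27 + 37 + 37 + 47 + 72 + 67 = $334.

$334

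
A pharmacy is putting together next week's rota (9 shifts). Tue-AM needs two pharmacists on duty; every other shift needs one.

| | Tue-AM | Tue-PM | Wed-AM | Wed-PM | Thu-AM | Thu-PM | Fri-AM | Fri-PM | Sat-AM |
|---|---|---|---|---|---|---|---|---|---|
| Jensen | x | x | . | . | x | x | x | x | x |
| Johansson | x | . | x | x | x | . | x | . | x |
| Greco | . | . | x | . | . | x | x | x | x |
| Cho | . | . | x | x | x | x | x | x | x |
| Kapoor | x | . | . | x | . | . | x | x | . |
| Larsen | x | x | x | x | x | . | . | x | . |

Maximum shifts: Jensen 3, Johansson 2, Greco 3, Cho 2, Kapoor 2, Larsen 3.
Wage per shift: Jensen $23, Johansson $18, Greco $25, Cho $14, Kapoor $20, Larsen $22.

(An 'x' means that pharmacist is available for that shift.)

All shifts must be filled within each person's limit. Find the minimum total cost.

Picking the cheapest available pharmacist for each shift independently would cost $158, but that ignores the shift limits.
An optimal schedule: Tue-AM→Kapoor+Larsen, Tue-PM→Larsen, Wed-AM→Cho, Wed-PM→Johansson, Thu-AM→Johansson, Thu-PM→Cho, Fri-AM→Kapoor, Fri-PM→Larsen, Sat-AM→Jensen.
Total: 20 + 22 + 22 + 14 + 18 + 18 + 14 + 20 + 22 + 23 = $193.

$193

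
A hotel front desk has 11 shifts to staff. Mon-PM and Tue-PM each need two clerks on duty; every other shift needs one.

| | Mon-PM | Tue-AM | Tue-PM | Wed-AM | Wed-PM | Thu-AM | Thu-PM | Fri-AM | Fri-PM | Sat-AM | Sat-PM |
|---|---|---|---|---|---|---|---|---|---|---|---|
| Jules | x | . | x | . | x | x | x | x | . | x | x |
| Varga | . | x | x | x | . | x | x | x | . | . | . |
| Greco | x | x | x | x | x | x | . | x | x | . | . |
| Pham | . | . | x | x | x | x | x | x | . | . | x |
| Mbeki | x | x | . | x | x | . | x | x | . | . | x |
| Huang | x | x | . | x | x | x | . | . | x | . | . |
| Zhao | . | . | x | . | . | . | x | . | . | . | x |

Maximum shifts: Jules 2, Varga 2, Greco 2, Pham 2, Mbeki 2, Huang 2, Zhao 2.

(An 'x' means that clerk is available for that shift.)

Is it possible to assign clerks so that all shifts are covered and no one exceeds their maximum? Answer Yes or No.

Yes

Sat-AM can only be covered by Jules, so that assignment is forced.
One valid schedule: Mon-PM→Mbeki+Huang, Tue-AM→Varga, Tue-PM→Pham+Zhao, Wed-AM→Varga, Wed-PM→Greco, Thu-AM→Pham, Thu-PM→Zhao, Fri-AM→Mbeki, Fri-PM→Greco, Sat-AM→Jules, Sat-PM→Jules.
Loads: Jules 2/2, Varga 2/2, Greco 2/2, Pham 2/2, Mbeki 2/2, Huang 1/2, Zhao 2/2 — all within limits.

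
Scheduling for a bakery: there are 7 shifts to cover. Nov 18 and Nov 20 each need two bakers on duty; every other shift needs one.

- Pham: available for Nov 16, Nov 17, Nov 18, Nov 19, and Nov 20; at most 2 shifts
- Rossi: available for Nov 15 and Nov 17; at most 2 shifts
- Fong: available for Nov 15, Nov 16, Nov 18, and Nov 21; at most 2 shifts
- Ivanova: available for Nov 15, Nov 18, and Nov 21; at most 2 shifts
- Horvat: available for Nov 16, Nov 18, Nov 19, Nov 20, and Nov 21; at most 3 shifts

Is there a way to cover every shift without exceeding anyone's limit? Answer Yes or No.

Yes

Nov 20 can only be covered by Pham and Horvat, so that assignment is forced.
One valid schedule: Nov 15→Rossi, Nov 16→Fong, Nov 17→Pham, Nov 18→Ivanova+Horvat, Nov 19→Horvat, Nov 20→Pham+Horvat, Nov 21→Fong.
Loads: Pham 2/2, Rossi 1/2, Fong 2/2, Ivanova 1/2, Horvat 3/3 — all within limits.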